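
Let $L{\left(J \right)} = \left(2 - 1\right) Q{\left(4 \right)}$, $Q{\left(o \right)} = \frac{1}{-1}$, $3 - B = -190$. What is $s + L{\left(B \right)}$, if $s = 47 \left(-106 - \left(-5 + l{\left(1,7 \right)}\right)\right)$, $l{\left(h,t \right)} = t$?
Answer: $-5077$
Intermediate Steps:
$B = 193$ ($B = 3 - -190 = 3 + 190 = 193$)
$Q{\left(o \right)} = -1$
$L{\left(J \right)} = -1$ ($L{\left(J \right)} = \left(2 - 1\right) \left(-1\right) = 1 \left(-1\right) = -1$)
$s = -5076$ ($s = 47 \left(-106 + \left(5 - 7\right)\right) = 47 \left(-106 - 2\right) = 47 \left(-108\right) = -5076$)
$s + L{\left(B \right)} = -5076 - 1 = -5077$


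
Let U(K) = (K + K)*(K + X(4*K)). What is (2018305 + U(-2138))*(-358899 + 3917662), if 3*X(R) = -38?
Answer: 119729837303921/3 ≈ 3.9910e+13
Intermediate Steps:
X(R) = -38/3 (X(R) = (⅓)*(-38) = -38/3)
U(K) = 2*K*(-38/3 + K) (U(K) = (K + K)*(K - 38/3) = (2*K)*(-38/3 + K) = 2*K*(-38/3 + K))
(2018305 + U(-2138))*(-358899 + 3917662) = (2018305 + (⅔)*(-2138)*(-38 + 3*(-2138)))*(-358899 + 3917662) = (2018305 + (⅔)*(-2138)*(-38 - 6414))*3558763 = (2018305 + (⅔)*(-2138)*(-6452))*3558763 = (2018305 + 27588752/3)*3558763 = (33643667/3)*3558763 = 119729837303921/3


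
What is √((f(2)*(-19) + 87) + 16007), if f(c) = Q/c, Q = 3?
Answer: √64262/2 ≈ 126.75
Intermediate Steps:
f(c) = 3/c
√((f(2)*(-19) + 87) + 16007) = √(((3/2)*(-19) + 87) + 16007) = √((-57/2 + 87) + 16007) = √(117/2 + 16007) = √(32131/2) = √64262/2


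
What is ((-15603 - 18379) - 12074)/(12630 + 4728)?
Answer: -7676/2893 ≈ -2.6533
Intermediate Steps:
((-15603 - 18379) - 12074)/(12630 + 4728) = (-33982 - 12074)/17358 = -46056*1/17358 = -7676/2893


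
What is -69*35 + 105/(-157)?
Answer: -379260/157 ≈ -2415.7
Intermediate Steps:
-69*35 + 105/(-157) = -2415 + 105*(-1/157) = -2415 - 105/157 = -379260/157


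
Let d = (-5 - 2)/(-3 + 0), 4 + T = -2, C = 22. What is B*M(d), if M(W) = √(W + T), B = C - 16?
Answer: 2*I*√33 ≈ 11.489*I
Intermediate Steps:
T = -6 (T = -4 - 2 = -6)
B = 6 (B = 22 - 16 = 6)
d = 7/3 (d = -7/(-3) = -7*(-⅓) = 7/3 ≈ 2.3333)
M(W) = √(-6 + W) (M(W) = √(W - 6) = √(-6 + W))
B*M(d) = 6*√(-6 + 7/3) = 6*√(-11/3) = 6*(I*√33/3) = 2*I*√33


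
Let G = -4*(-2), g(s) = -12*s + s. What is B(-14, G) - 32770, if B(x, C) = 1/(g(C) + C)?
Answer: -2621601/80 ≈ -32770.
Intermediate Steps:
g(s) = -11*s
G = 8
B(x, C) = -1/(10*C) (B(x, C) = 1/(-11*C + C) = 1/(-10*C) = -1/(10*C))
B(-14, G) - 32770 = -⅒/8 - 32770 = -⅒*⅛ - 32770 = -1/80 - 32770 = -2621601/80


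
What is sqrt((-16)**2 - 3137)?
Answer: I*sqrt(2881) ≈ 53.675*I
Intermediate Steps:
sqrt((-16)**2 - 3137) = sqrt(256 - 3137) = sqrt(-2881) = I*sqrt(2881)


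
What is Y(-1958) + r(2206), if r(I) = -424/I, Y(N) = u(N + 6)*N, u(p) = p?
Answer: 4215683436/1103 ≈ 3.8220e+6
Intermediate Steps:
Y(N) = N*(6 + N) (Y(N) = (N + 6)*N = (6 + N)*N = N*(6 + N))
Y(-1958) + r(2206) = -1958*(6 - 1958) - 424/2206 = -1958*(-1952) - 424*1/2206 = 3822016 - 212/1103 = 4215683436/1103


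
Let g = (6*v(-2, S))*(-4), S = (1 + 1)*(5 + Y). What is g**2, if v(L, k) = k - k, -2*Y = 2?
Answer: 0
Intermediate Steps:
Y = -1 (Y = -1/2*2 = -1)
S = 8 (S = (1 + 1)*(5 - 1) = 2*4 = 8)
v(L, k) = 0
g = 0 (g = (6*0)*(-4) = 0*(-4) = 0)
g**2 = 0**2 = 0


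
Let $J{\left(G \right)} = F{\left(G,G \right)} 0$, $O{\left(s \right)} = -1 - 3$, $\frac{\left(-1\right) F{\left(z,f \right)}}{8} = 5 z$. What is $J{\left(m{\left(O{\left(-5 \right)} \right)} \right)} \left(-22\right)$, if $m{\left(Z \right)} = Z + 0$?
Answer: $0$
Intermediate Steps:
$F{\left(z,f \right)} = - 40 z$ ($F{\left(z,f \right)} = - 8 \cdot 5 z = - 40 z$)
$O{\left(s \right)} = -4$ ($O{\left(s \right)} = -1 - 3 = -4$)
$m{\left(Z \right)} = Z$
$J{\left(G \right)} = 0$ ($J{\left(G \right)} = - 40 G 0 = 0$)
$J{\left(m{\left(O{\left(-5 \right)} \right)} \right)} \left(-22\right) = 0 \left(-22\right) = 0$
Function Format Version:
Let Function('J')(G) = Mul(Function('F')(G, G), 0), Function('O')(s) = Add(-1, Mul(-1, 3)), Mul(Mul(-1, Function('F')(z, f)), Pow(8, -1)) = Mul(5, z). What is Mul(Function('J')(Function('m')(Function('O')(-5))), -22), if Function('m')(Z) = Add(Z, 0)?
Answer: 0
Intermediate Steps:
Function('F')(z, f) = Mul(-40, z) (Function('F')(z, f) = Mul(-8, Mul(5, z)) = Mul(-40, z))
Function('O')(s) = -4 (Function('O')(s) = Add(-1, -3) = -4)
Function('m')(Z) = Z
Function('J')(G) = 0 (Function('J')(G) = Mul(Mul(-40, G), 0) = 0)
Mul(Function('J')(Function('m')(Function('O')(-5))), -22) = Mul(0, -22) = 0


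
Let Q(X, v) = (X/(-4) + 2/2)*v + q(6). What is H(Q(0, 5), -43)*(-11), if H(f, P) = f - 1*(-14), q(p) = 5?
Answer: -264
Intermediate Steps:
Q(X, v) = 5 + v*(1 - X/4) (Q(X, v) = (X/(-4) + 2/2)*v + 5 = (X*(-¼) + 2*(½))*v + 5 = (-X/4 + 1)*v + 5 = (1 - X/4)*v + 5 = v*(1 - X/4) + 5 = 5 + v*(1 - X/4))
H(f, P) = 14 + f (H(f, P) = f + 14 = 14 + f)
H(Q(0, 5), -43)*(-11) = (14 + (5 + 5 - ¼*0*5))*(-11) = (14 + (5 + 5 + 0))*(-11) = (14 + 10)*(-11) = 24*(-11) = -264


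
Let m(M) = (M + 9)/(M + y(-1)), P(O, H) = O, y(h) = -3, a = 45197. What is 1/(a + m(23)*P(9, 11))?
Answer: 5/226057 ≈ 2.2118e-5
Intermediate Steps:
m(M) = (9 + M)/(-3 + M) (m(M) = (M + 9)/(M - 3) = (9 + M)/(-3 + M))
1/(a + m(23)*P(9, 11)) = 1/(45197 + ((9 + 23)/(-3 + 23))*9) = 1/(45197 + (32/20)*9) = 1/(45197 + ((1/20)*32)*9) = 1/(45197 + (8/5)*9) = 1/(45197 + 72/5) = 1/(226057/5) = 5/226057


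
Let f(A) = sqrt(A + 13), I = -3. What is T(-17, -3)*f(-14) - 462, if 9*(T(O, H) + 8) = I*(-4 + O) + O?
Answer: -462 - 26*I/9 ≈ -462.0 - 2.8889*I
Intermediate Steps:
f(A) = sqrt(13 + A)
T(O, H) = -20/3 - 2*O/9 (T(O, H) = -8 + (-3*(-4 + O) + O)/9 = -8 + ((12 - 3*O) + O)/9 = -8 + (12 - 2*O)/9 = -8 + (4/3 - 2*O/9) = -20/3 - 2*O/9)
T(-17, -3)*f(-14) - 462 = (-20/3 - 2/9*(-17))*sqrt(13 - 14) - 462 = (-20/3 + 34/9)*sqrt(-1) - 462 = -26*I/9 - 462 = -462 - 26*I/9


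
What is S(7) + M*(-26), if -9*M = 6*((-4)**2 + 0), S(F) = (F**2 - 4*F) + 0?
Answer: 895/3 ≈ 298.33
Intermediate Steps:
S(F) = F**2 - 4*F
M = -32/3 (M = -2*((-4)**2 + 0)/3 = -2*(16 + 0)/3 = -2*16/3 = -1/9*96 = -32/3 ≈ -10.667)
S(7) + M*(-26) = 7*(-4 + 7) - 32/3*(-26) = 7*3 + 832/3 = 21 + 832/3 = 895/3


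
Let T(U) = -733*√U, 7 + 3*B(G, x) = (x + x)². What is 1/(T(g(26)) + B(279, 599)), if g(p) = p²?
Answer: 1/459341 ≈ 2.1770e-6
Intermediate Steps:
B(G, x) = -7/3 + 4*x²/3 (B(G, x) = -7/3 + (x + x)²/3 = -7/3 + (2*x)²/3 = -7/3 + (4*x²)/3 = -7/3 + 4*x²/3)
1/(T(g(26)) + B(279, 599)) = 1/(-733*√(26²) + (-7/3 + (4/3)*599²)) = 1/(-733*√676 + (-7/3 + (4/3)*358801)) = 1/(-733*26 + (-7/3 + 1435204/3)) = 1/(-19058 + 478399) = 1/459341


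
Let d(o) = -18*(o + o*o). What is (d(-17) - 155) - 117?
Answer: -5168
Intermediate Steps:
d(o) = -18*o - 18*o² (d(o) = -18*(o + o²) = -18*o - 18*o²)
(d(-17) - 155) - 117 = (-18*(-17)*(1 - 17) - 155) - 117 = (-18*(-17)*(-16) - 155) - 117 = (-4896 - 155) - 117 = -5051 - 117 = -5168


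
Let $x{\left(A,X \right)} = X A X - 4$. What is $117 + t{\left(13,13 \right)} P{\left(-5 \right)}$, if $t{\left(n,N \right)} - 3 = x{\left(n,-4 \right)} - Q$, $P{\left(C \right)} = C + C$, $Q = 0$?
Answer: $-1953$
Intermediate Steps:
$P{\left(C \right)} = 2 C$
$x{\left(A,X \right)} = -4 + A X^{2}$ ($x{\left(A,X \right)} = A X X - 4 = A X^{2} - 4 = -4 + A X^{2}$)
$t{\left(n,N \right)} = -1 + 16 n$ ($t{\left(n,N \right)} = 3 + \left(\left(-4 + n \left(-4\right)^{2}\right) - 0\right) = 3 + \left(\left(-4 + n 16\right) + 0\right) = 3 + \left(\left(-4 + 16 n\right) + 0\right) = 3 + \left(-4 + 16 n\right) = -1 + 16 n$)
$117 + t{\left(13,13 \right)} P{\left(-5 \right)} = 117 + \left(-1 + 16 \cdot 13\right) 2 \left(-5\right) = 117 + \left(-1 + 208\right) \left(-10\right) = 117 + 207 \left(-10\right) = 117 - 2070 = -1953$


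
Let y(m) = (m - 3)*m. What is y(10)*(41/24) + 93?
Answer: 2551/12 ≈ 212.58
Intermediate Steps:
y(m) = m*(-3 + m) (y(m) = (-3 + m)*m = m*(-3 + m))
y(10)*(41/24) + 93 = (10*(-3 + 10))*(41/24) + 93 = (10*7)*(41*(1/24)) + 93 = 70*(41/24) + 93 = 1435/12 + 93 = 2551/12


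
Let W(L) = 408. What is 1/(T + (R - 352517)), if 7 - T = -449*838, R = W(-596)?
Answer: 1/24160 ≈ 4.1391e-5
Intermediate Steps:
R = 408
T = 376269 (T = 7 - (-449)*838 = 7 - 1*(-376262) = 7 + 376262 = 376269)
1/(T + (R - 352517)) = 1/(376269 + (408 - 352517)) = 1/(376269 - 352109) = 1/24160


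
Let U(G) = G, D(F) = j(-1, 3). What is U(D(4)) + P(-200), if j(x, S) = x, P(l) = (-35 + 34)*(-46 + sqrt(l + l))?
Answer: 45 - 20*I ≈ 45.0 - 20.0*I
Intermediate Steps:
P(l) = 46 - sqrt(2)*sqrt(l) (P(l) = -(-46 + sqrt(2*l)) = -(-46 + sqrt(2)*sqrt(l)) = 46 - sqrt(2)*sqrt(l))
D(F) = -1
U(D(4)) + P(-200) = -1 + (46 - sqrt(2)*sqrt(-200)) = -1 + (46 - sqrt(2)*10*I*sqrt(2)) = -1 + (46 - 20*I) = 45 - 20*I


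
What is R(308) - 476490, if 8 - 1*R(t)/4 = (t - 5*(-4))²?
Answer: -906794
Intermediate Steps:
R(t) = 32 - 4*(20 + t)² (R(t) = 32 - 4*(t - 5*(-4))² = 32 - 4*(t + 20)² = 32 - 4*(20 + t)²)
R(308) - 476490 = (32 - 4*(20 + 308)²) - 476490 = (32 - 4*328²) - 476490 = (32 - 4*107584) - 476490 = (32 - 430336) - 476490 = -430304 - 476490 = -906794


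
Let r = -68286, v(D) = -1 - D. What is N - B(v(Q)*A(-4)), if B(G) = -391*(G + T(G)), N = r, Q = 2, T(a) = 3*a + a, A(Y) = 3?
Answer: -85881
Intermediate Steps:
T(a) = 4*a
N = -68286
B(G) = -1955*G (B(G) = -391*(G + 4*G) = -1955*G)
N - B(v(Q)*A(-4)) = -68286 - (-1955)*(-1 - 1*2)*3 = -68286 - (-1955)*(-1 - 2)*3 = -68286 - (-1955)*(-3*3) = -68286 - (-1955)*(-9) = -68286 - 1*17595 = -68286 - 17595 = -85881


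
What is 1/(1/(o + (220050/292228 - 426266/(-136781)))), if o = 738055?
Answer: 14750563388898719/19985619034 ≈ 7.3806e+5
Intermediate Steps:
1/(1/(o + (220050/292228 - 426266/(-136781)))) = 1/(1/(738055 + (220050/292228 - 426266/(-136781)))) = 1/(1/(738055 + (220050*(1/292228) - 426266*(-1/136781)))) = 1/(1/(738055 + (110025/146114 + 426266/136781))) = 1/(1/(738055 + 77332759849/19985619034)) = 1/(1/(14750563388898719/19985619034)) = 1/(19985619034/14750563388898719) = 14750563388898719/19985619034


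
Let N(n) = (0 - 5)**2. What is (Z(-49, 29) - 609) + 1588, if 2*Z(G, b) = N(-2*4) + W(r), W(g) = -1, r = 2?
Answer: 991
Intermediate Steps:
N(n) = 25 (N(n) = (-5)**2 = 25)
Z(G, b) = 12 (Z(G, b) = (25 - 1)/2 = (1/2)*24 = 12)
(Z(-49, 29) - 609) + 1588 = (12 - 609) + 1588 = -597 + 1588 = 991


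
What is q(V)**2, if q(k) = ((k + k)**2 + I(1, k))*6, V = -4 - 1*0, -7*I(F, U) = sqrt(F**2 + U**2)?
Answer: 7225956/49 - 4608*sqrt(17)/7 ≈ 1.4475e+5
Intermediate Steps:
I(F, U) = -sqrt(F**2 + U**2)/7
V = -4 (V = -4 + 0 = -4)
q(k) = 24*k**2 - 6*sqrt(1 + k**2)/7 (q(k) = ((k + k)**2 - sqrt(1**2 + k**2)/7)*6 = ((2*k)**2 - sqrt(1 + k**2)/7)*6 = (4*k**2 - sqrt(1 + k**2)/7)*6 = 24*k**2 - 6*sqrt(1 + k**2)/7)
q(V)**2 = (24*(-4)**2 - 6*sqrt(1 + (-4)**2)/7)**2 = (24*16 - 6*sqrt(1 + 16)/7)**2 = (384 - 6*sqrt(17)/7)**2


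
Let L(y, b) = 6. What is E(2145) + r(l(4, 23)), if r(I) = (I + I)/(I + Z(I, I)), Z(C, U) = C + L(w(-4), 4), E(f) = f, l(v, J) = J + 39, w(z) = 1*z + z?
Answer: 139487/65 ≈ 2146.0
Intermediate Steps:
w(z) = 2*z (w(z) = z + z = 2*z)
l(v, J) = 39 + J
Z(C, U) = 6 + C (Z(C, U) = C + 6 = 6 + C)
r(I) = 2*I/(6 + 2*I) (r(I) = (I + I)/(I + (6 + I)) = (2*I)/(6 + 2*I) = 2*I/(6 + 2*I))
E(2145) + r(l(4, 23)) = 2145 + (39 + 23)/(3 + (39 + 23)) = 2145 + 62/(3 + 62) = 2145 + 62/65 = 139487/65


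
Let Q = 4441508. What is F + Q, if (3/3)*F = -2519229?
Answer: 1922279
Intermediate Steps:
F = -2519229
F + Q = -2519229 + 4441508 = 1922279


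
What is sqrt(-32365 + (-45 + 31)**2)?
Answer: I*sqrt(32169) ≈ 179.36*I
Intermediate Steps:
sqrt(-32365 + (-45 + 31)**2) = sqrt(-32365 + (-14)**2) = sqrt(-32365 + 196) = sqrt(-32169) = I*sqrt(32169)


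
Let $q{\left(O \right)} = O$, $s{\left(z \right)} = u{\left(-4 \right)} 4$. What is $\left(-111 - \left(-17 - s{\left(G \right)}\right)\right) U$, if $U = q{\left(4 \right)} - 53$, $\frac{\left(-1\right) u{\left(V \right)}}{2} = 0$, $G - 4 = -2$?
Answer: $4606$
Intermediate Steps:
$G = 2$ ($G = 4 - 2 = 2$)
$u{\left(V \right)} = 0$ ($u{\left(V \right)} = \left(-2\right) 0 = 0$)
$s{\left(z \right)} = 0$ ($s{\left(z \right)} = 0 \cdot 4 = 0$)
$U = -49$ ($U = 4 - 53 = -49$)
$\left(-111 - \left(-17 - s{\left(G \right)}\right)\right) U = \left(-111 + \left(\left(0 + 21\right) - 4\right)\right) \left(-49\right) = \left(-111 + \left(21 - 4\right)\right) \left(-49\right) = \left(-111 + 17\right) \left(-49\right) = \left(-94\right) \left(-49\right) = 4606$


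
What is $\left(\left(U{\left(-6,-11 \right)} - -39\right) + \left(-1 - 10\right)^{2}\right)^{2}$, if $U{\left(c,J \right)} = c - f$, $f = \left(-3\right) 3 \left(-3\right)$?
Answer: $16129$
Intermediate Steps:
$f = 27$ ($f = \left(-9\right) \left(-3\right) = 27$)
$U{\left(c,J \right)} = -27 + c$ ($U{\left(c,J \right)} = c - 27 = -27 + c$)
$\left(\left(U{\left(-6,-11 \right)} - -39\right) + \left(-1 - 10\right)^{2}\right)^{2} = \left(\left(\left(-27 - 6\right) - -39\right) + \left(-1 - 10\right)^{2}\right)^{2} = \left(\left(-33 + 39\right) + \left(-11\right)^{2}\right)^{2} = \left(6 + 121\right)^{2} = 127^{2} = 16129$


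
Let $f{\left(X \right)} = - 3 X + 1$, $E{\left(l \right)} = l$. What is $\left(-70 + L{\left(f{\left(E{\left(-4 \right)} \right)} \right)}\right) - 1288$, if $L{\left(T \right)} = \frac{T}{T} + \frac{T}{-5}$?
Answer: $- \frac{6798}{5} \approx -1359.6$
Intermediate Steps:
$f{\left(X \right)} = 1 - 3 X$
$L{\left(T \right)} = 1 - \frac{T}{5}$ ($L{\left(T \right)} = 1 + T \left(- \frac{1}{5}\right) = 1 - \frac{T}{5}$)
$\left(-70 + L{\left(f{\left(E{\left(-4 \right)} \right)} \right)}\right) - 1288 = \left(-70 + \left(1 - \frac{1 - -12}{5}\right)\right) - 1288 = \left(-70 + \left(1 - \frac{1 + 12}{5}\right)\right) - 1288 = \left(-70 + \left(1 - \frac{13}{5}\right)\right) - 1288 = \left(-70 - \frac{8}{5}\right) - 1288 = - \frac{358}{5} - 1288 = - \frac{6798}{5}$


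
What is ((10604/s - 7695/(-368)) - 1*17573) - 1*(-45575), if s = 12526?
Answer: 64588706489/2304784 ≈ 28024.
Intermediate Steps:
((10604/s - 7695/(-368)) - 1*17573) - 1*(-45575) = ((10604/12526 - 7695/(-368)) - 1*17573) - 1*(-45575) = ((10604*(1/12526) - 7695*(-1/368)) - 17573) + 45575 = ((5302/6263 + 7695/368) - 17573) + 45575 = (50144921/2304784 - 17573) + 45575 = -40451824311/2304784 + 45575 = 64588706489/2304784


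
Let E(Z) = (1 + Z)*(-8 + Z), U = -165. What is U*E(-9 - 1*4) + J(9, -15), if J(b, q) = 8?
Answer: -41572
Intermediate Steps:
U*E(-9 - 1*4) + J(9, -15) = -165*(-8 + (-9 - 1*4)² - 7*(-9 - 1*4)) + 8 = -165*(-8 + (-9 - 4)² - 7*(-9 - 4)) + 8 = -165*(-8 + (-13)² - 7*(-13)) + 8 = -165*(-8 + 169 + 91) + 8 = -165*252 + 8 = -41580 + 8 = -41572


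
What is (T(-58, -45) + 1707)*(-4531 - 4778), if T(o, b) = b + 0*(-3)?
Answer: -15471558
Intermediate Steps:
T(o, b) = b (T(o, b) = b + 0 = b)
(T(-58, -45) + 1707)*(-4531 - 4778) = (-45 + 1707)*(-4531 - 4778) = 1662*(-9309) = -15471558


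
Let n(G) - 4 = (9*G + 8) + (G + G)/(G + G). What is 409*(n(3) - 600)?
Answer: -229040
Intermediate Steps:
n(G) = 13 + 9*G (n(G) = 4 + ((9*G + 8) + (G + G)/(G + G)) = 4 + ((8 + 9*G) + (2*G)/((2*G))) = 4 + ((8 + 9*G) + (2*G)*(1/(2*G))) = 4 + ((8 + 9*G) + 1) = 4 + (9 + 9*G) = 13 + 9*G)
409*(n(3) - 600) = 409*((13 + 9*3) - 600) = 409*((13 + 27) - 600) = 409*(40 - 600) = 409*(-560) = -229040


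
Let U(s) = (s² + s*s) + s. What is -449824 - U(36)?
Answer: -452452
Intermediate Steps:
U(s) = s + 2*s² (U(s) = (s² + s²) + s = 2*s² + s = s + 2*s²)
-449824 - U(36) = -449824 - 36*(1 + 2*36) = -449824 - 36*(1 + 72) = -449824 - 36*73 = -449824 - 1*2628 = -449824 - 2628 = -452452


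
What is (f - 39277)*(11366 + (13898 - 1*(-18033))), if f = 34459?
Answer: -208604946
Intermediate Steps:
(f - 39277)*(11366 + (13898 - 1*(-18033))) = (34459 - 39277)*(11366 + (13898 - 1*(-18033))) = -4818*(11366 + (13898 + 18033)) = -4818*(11366 + 31931) = -4818*43297 = -208604946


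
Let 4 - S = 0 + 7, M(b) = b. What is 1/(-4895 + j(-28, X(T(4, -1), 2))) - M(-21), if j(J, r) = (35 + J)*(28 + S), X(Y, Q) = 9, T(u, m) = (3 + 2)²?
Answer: 99119/4720 ≈ 21.000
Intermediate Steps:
S = -3 (S = 4 - (0 + 7) = 4 - 1*7 = 4 - 7 = -3)
T(u, m) = 25 (T(u, m) = 5² = 25)
j(J, r) = 875 + 25*J (j(J, r) = (35 + J)*(28 - 3) = (35 + J)*25 = 875 + 25*J)
1/(-4895 + j(-28, X(T(4, -1), 2))) - M(-21) = 1/(-4895 + (875 + 25*(-28))) - 1*(-21) = 1/(-4895 + (875 - 700)) + 21 = 1/(-4895 + 175) + 21 = 1/(-4720) + 21 = -1/4720 + 21 = 99119/4720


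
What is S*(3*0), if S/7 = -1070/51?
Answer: 0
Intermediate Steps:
S = -7490/51 (S = 7*(-1070/51) = -7490/51 ≈ -146.86)
S*(3*0) = -7490*0/17 = -7490/51*0 = 0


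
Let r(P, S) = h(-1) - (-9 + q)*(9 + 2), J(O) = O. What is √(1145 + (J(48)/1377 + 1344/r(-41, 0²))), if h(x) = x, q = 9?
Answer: 5*I*√186303/153 ≈ 14.105*I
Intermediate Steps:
r(P, S) = -1 (r(P, S) = -1 - (-9 + 9)*(9 + 2) = -1 - 0*11 = -1 - 1*0 = -1 + 0 = -1)
√(1145 + (J(48)/1377 + 1344/r(-41, 0²))) = √(1145 + (48/1377 + 1344/(-1))) = √(1145 + (48*(1/1377) + 1344*(-1))) = √(1145 + (16/459 - 1344)) = √(1145 - 616880/459) = √(-91325/459) = 5*I*√186303/153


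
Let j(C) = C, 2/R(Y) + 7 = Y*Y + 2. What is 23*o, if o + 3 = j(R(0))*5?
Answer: -115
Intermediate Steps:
R(Y) = 2/(-5 + Y**2) (R(Y) = 2/(-7 + (Y*Y + 2)) = 2/(-7 + (Y**2 + 2)) = 2/(-7 + (2 + Y**2)) = 2/(-5 + Y**2))
o = -5 (o = -3 + (2/(-5 + 0**2))*5 = -3 + (2/(-5 + 0))*5 = -3 + (2/(-5))*5 = -3 + (2*(-1/5))*5 = -3 - 2/5*5 = -3 - 2 = -5)
23*o = 23*(-5) = -115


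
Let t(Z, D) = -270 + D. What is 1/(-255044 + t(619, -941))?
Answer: -1/256255 ≈ -3.9024e-6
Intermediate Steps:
1/(-255044 + t(619, -941)) = 1/(-255044 + (-270 - 941)) = 1/(-255044 - 1211) = 1/(-256255) = -1/256255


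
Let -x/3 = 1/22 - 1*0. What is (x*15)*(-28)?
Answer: 630/11 ≈ 57.273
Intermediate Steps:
x = -3/22 (x = -3*(1/22 - 1*0) = -3*(1/22 + 0) = -3*1/22 = -3/22 ≈ -0.13636)
(x*15)*(-28) = -3/22*15*(-28) = -45/22*(-28) = 630/11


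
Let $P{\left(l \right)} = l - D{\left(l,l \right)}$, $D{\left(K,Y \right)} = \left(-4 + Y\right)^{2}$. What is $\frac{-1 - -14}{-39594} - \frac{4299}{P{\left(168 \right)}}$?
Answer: $\frac{84933571}{529134216} \approx 0.16051$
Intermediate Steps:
$P{\left(l \right)} = l - \left(-4 + l\right)^{2}$
$\frac{-1 - -14}{-39594} - \frac{4299}{P{\left(168 \right)}} = \frac{-1 - -14}{-39594} - \frac{4299}{168 - \left(-4 + 168\right)^{2}} = \left(-1 + 14\right) \left(- \frac{1}{39594}\right) - \frac{4299}{168 - 164^{2}} = 13 \left(- \frac{1}{39594}\right) - \frac{4299}{168 - 26896} = - \frac{13}{39594} - \frac{4299}{168 - 26896} = - \frac{13}{39594} - \frac{4299}{-26728} = - \frac{13}{39594} - - \frac{4299}{26728} = - \frac{13}{39594} + \frac{4299}{26728} = \frac{84933571}{529134216}$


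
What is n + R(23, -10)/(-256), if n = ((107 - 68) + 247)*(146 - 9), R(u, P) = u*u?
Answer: 10030063/256 ≈ 39180.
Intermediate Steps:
R(u, P) = u²
n = 39182 (n = (39 + 247)*137 = 286*137 = 39182)
n + R(23, -10)/(-256) = 39182 + 23²/(-256) = 39182 - 1/256*529 = 39182 - 529/256 = 10030063/256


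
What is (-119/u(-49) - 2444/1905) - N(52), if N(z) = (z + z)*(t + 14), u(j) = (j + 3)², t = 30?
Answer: -18451162679/4030980 ≈ -4577.3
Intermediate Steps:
u(j) = (3 + j)²
N(z) = 88*z (N(z) = (z + z)*(30 + 14) = (2*z)*44 = 88*z)
(-119/u(-49) - 2444/1905) - N(52) = (-119/(3 - 49)² - 2444/1905) - 88*52 = (-119/((-46)²) - 2444*1/1905) - 1*4576 = (-119/2116 - 2444/1905) - 4576 = -5398199/4030980 - 4576 = -18451162679/4030980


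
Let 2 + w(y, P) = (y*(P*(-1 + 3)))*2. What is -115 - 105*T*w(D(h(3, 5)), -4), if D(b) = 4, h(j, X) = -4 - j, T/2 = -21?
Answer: -291175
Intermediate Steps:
T = -42 (T = 2*(-21) = -42)
w(y, P) = -2 + 4*P*y (w(y, P) = -2 + (y*(P*(-1 + 3)))*2 = -2 + (y*(P*2))*2 = -2 + (y*(2*P))*2 = -2 + (2*P*y)*2 = -2 + 4*P*y)
-115 - 105*T*w(D(h(3, 5)), -4) = -115 - (-4410)*(-2 + 4*(-4)*4) = -115 - (-4410)*(-2 - 64) = -115 - (-4410)*(-66) = -115 - 105*2772 = -115 - 291060 = -291175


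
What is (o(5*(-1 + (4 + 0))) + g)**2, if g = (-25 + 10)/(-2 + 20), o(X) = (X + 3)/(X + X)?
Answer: 49/900 ≈ 0.054444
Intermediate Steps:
o(X) = (3 + X)/(2*X) (o(X) = (3 + X)/((2*X)) = (3 + X)*(1/(2*X)) = (3 + X)/(2*X))
g = -5/6 (g = -15/18 = -15*1/18 = -5/6 ≈ -0.83333)
(o(5*(-1 + (4 + 0))) + g)**2 = ((3 + 5*(-1 + (4 + 0)))/(2*((5*(-1 + (4 + 0))))) - 5/6)**2 = ((3 + 5*(-1 + 4))/(2*((5*(-1 + 4)))) - 5/6)**2 = ((3 + 5*3)/(2*((5*3))) - 5/6)**2 = ((1/2)*(3 + 15)/15 - 5/6)**2 = ((1/2)*(1/15)*18 - 5/6)**2 = (3/5 - 5/6)**2 = (-7/30)**2 = 49/900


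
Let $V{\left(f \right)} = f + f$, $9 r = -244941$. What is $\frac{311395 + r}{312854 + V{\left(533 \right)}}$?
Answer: $\frac{426269}{470880} \approx 0.90526$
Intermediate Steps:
$r = - \frac{81647}{3}$ ($r = \frac{1}{9} \left(-244941\right) = - \frac{81647}{3} \approx -27216.0$)
$V{\left(f \right)} = 2 f$
$\frac{311395 + r}{312854 + V{\left(533 \right)}} = \frac{311395 - \frac{81647}{3}}{312854 + 2 \cdot 533} = \frac{852538}{3 \left(312854 + 1066\right)} = \frac{852538}{3 \cdot 313920} = \frac{852538}{3} \cdot \frac{1}{313920} = \frac{426269}{470880}$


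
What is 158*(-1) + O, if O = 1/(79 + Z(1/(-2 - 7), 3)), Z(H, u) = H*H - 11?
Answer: -870341/5509 ≈ -157.99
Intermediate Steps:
Z(H, u) = -11 + H² (Z(H, u) = H² - 11 = -11 + H²)
O = 81/5509 (O = 1/(79 + (-11 + (1/(-2 - 7))²)) = 1/(79 + (-11 + (1/(-9))²)) = 1/(79 + (-11 + (-⅑)²)) = 1/(79 + (-11 + 1/81)) = 1/(79 - 890/81) = 1/(5509/81) = 81/5509 ≈ 0.014703)
158*(-1) + O = 158*(-1) + 81/5509 = -158 + 81/5509 = -870341/5509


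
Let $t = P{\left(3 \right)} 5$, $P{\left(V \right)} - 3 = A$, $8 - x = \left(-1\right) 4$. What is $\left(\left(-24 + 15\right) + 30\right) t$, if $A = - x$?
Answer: $-945$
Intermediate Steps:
$x = 12$ ($x = 8 - \left(-1\right) 4 = 8 - -4 = 8 + 4 = 12$)
$A = -12$ ($A = \left(-1\right) 12 = -12$)
$P{\left(V \right)} = -9$ ($P{\left(V \right)} = 3 - 12 = -9$)
$t = -45$ ($t = \left(-9\right) 5 = -45$)
$\left(\left(-24 + 15\right) + 30\right) t = \left(\left(-24 + 15\right) + 30\right) \left(-45\right) = \left(-9 + 30\right) \left(-45\right) = 21 \left(-45\right) = -945$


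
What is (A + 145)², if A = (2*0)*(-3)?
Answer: 21025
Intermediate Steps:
A = 0 (A = 0*(-3) = 0)
(A + 145)² = (0 + 145)² = 145² = 21025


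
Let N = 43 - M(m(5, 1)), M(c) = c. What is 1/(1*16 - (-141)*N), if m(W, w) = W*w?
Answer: 1/5374 ≈ 0.00018608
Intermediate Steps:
N = 38 (N = 43 - 5 = 38)
1/(1*16 - (-141)*N) = 1/(1*16 - (-141)*38) = 1/(16 - 141*(-38)) = 1/(16 + 5358) = 1/5374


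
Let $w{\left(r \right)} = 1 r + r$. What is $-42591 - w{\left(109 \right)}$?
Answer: $-42809$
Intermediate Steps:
$w{\left(r \right)} = 2 r$ ($w{\left(r \right)} = r + r = 2 r$)
$-42591 - w{\left(109 \right)} = -42591 - 2 \cdot 109 = -42591 - 218 = -42809$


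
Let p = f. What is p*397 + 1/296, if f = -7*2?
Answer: -1645167/296 ≈ -5558.0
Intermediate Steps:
f = -14
p = -14
p*397 + 1/296 = -14*397 + 1/296 = -5558 + 1/296 = -1645167/296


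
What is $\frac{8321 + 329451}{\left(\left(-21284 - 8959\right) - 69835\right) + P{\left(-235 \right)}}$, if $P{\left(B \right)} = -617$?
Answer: $- \frac{337772}{100695} \approx -3.3544$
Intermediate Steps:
$\frac{8321 + 329451}{\left(\left(-21284 - 8959\right) - 69835\right) + P{\left(-235 \right)}} = \frac{8321 + 329451}{\left(\left(-21284 - 8959\right) - 69835\right) - 617} = \frac{337772}{\left(-30243 - 69835\right) - 617} = \frac{337772}{-100078 - 617} = \frac{337772}{-100695} = 337772 \left(- \frac{1}{100695}\right) = - \frac{337772}{100695}$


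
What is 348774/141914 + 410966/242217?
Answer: 71400410441/17186991669 ≈ 4.1543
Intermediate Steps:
348774/141914 + 410966/242217 = 348774*(1/141914) + 410966*(1/242217) = 174387/70957 + 410966/242217 = 71400410441/17186991669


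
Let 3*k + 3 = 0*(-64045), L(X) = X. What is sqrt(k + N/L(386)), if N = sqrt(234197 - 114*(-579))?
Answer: sqrt(-148996 + 386*sqrt(300203))/386 ≈ 0.64765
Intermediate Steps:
k = -1 (k = -1 + (0*(-64045))/3 = -1 + (1/3)*0 = -1 + 0 = -1)
N = sqrt(300203) (N = sqrt(234197 + 66006) = sqrt(300203) ≈ 547.91)
sqrt(k + N/L(386)) = sqrt(-1 + sqrt(300203)/386)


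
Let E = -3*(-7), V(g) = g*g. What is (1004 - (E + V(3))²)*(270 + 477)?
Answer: 77688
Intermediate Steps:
V(g) = g²
E = 21
(1004 - (E + V(3))²)*(270 + 477) = (1004 - (21 + 3²)²)*(270 + 477) = (1004 - (21 + 9)²)*747 = (1004 - 1*30²)*747 = (1004 - 1*900)*747 = (1004 - 900)*747 = 104*747 = 77688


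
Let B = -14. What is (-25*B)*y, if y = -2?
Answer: -700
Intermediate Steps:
(-25*B)*y = -25*(-14)*(-2) = 350*(-2) = -700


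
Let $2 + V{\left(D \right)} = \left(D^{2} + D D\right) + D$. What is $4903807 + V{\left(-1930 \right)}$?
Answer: $12351675$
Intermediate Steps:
$V{\left(D \right)} = -2 + D + 2 D^{2}$ ($V{\left(D \right)} = -2 + \left(\left(D^{2} + D D\right) + D\right) = -2 + \left(\left(D^{2} + D^{2}\right) + D\right) = -2 + \left(2 D^{2} + D\right) = -2 + \left(D + 2 D^{2}\right) = -2 + D + 2 D^{2}$)
$4903807 + V{\left(-1930 \right)} = 4903807 - \left(1932 - 7449800\right) = 4903807 - -7447868 = 4903807 + 7447868 = 12351675$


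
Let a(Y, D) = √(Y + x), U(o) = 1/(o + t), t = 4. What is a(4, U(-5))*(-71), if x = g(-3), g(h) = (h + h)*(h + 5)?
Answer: -142*I*√2 ≈ -200.82*I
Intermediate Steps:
g(h) = 2*h*(5 + h) (g(h) = (2*h)*(5 + h) = 2*h*(5 + h))
x = -12 (x = 2*(-3)*(5 - 3) = 2*(-3)*2 = -12)
U(o) = 1/(4 + o) (U(o) = 1/(o + 4) = 1/(4 + o))
a(Y, D) = √(-12 + Y) (a(Y, D) = √(Y - 12) = √(-12 + Y))
a(4, U(-5))*(-71) = √(-12 + 4)*(-71) = √(-8)*(-71) = (2*I*√2)*(-71) = -142*I*√2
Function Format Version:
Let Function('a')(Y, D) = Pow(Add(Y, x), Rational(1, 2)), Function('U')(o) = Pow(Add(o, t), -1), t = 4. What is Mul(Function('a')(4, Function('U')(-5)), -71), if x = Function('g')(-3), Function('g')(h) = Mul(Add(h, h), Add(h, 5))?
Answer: Mul(-142, I, Pow(2, Rational(1, 2))) ≈ Mul(-200.82, I)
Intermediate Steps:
Function('g')(h) = Mul(2, h, Add(5, h)) (Function('g')(h) = Mul(Mul(2, h), Add(5, h)) = Mul(2, h, Add(5, h)))
x = -12 (x = Mul(2, -3, Add(5, -3)) = Mul(2, -3, 2) = -12)
Function('U')(o) = Pow(Add(4, o), -1) (Function('U')(o) = Pow(Add(o, 4), -1) = Pow(Add(4, o), -1))
Function('a')(Y, D) = Pow(Add(-12, Y), Rational(1, 2)) (Function('a')(Y, D) = Pow(Add(Y, -12), Rational(1, 2)) = Pow(Add(-12, Y), Rational(1, 2)))
Mul(Function('a')(4, Function('U')(-5)), -71) = Mul(Pow(Add(-12, 4), Rational(1, 2)), -71) = Mul(Pow(-8, Rational(1, 2)), -71) = Mul(Mul(2, I, Pow(2, Rational(1, 2))), -71) = Mul(-142, I, Pow(2, Rational(1, 2)))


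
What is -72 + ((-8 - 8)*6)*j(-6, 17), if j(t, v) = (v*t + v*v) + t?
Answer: -17448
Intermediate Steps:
j(t, v) = t + v**2 + t*v (j(t, v) = (t*v + v**2) + t = (v**2 + t*v) + t = t + v**2 + t*v)
-72 + ((-8 - 8)*6)*j(-6, 17) = -72 + ((-8 - 8)*6)*(-6 + 17**2 - 6*17) = -72 + (-16*6)*(-6 + 289 - 102) = -72 - 96*181 = -72 - 17376 = -17448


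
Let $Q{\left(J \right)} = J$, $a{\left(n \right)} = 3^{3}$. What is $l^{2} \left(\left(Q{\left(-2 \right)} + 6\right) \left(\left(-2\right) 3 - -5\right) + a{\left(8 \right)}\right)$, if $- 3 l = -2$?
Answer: $\frac{92}{9} \approx 10.222$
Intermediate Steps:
$a{\left(n \right)} = 27$
$l = \frac{2}{3}$ ($l = \left(- \frac{1}{3}\right) \left(-2\right) = \frac{2}{3} \approx 0.66667$)
$l^{2} \left(\left(Q{\left(-2 \right)} + 6\right) \left(\left(-2\right) 3 - -5\right) + a{\left(8 \right)}\right) = \left(\frac{2}{3}\right)^{2} \left(\left(-2 + 6\right) \left(\left(-2\right) 3 - -5\right) + 27\right) = \frac{4 \left(4 \left(-6 + 5\right) + 27\right)}{9} = \frac{4 \left(4 \left(-1\right) + 27\right)}{9} = \frac{4 \left(-4 + 27\right)}{9} = \frac{4}{9} \cdot 23 = \frac{92}{9}$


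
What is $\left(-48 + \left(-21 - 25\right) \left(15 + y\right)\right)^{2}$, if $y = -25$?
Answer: $169744$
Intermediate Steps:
$\left(-48 + \left(-21 - 25\right) \left(15 + y\right)\right)^{2} = \left(-48 + \left(-21 - 25\right) \left(15 - 25\right)\right)^{2} = \left(-48 - -460\right)^{2} = \left(-48 + 460\right)^{2} = 412^{2} = 169744$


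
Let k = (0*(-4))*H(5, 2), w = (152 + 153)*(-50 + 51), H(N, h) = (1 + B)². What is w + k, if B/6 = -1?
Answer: 305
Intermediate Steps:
B = -6 (B = 6*(-1) = -6)
H(N, h) = 25 (H(N, h) = (1 - 6)² = (-5)² = 25)
w = 305 (w = 305*1 = 305)
k = 0 (k = (0*(-4))*25 = 0*25 = 0)
w + k = 305 + 0 = 305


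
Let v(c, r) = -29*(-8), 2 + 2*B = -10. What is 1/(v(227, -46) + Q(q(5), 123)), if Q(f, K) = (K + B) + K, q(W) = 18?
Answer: 1/472 ≈ 0.0021186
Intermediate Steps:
B = -6 (B = -1 + (1/2)*(-10) = -1 - 5 = -6)
Q(f, K) = -6 + 2*K (Q(f, K) = (K - 6) + K = (-6 + K) + K = -6 + 2*K)
v(c, r) = 232
1/(v(227, -46) + Q(q(5), 123)) = 1/(232 + (-6 + 2*123)) = 1/(232 + (-6 + 246)) = 1/(232 + 240) = 1/472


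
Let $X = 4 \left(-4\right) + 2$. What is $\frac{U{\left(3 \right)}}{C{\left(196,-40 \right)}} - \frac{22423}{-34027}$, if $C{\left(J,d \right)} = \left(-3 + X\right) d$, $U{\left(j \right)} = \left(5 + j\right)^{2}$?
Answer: $\frac{2178171}{2892295} \approx 0.75309$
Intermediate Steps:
$X = -14$ ($X = -16 + 2 = -14$)
$C{\left(J,d \right)} = - 17 d$ ($C{\left(J,d \right)} = \left(-3 - 14\right) d = - 17 d$)
$\frac{U{\left(3 \right)}}{C{\left(196,-40 \right)}} - \frac{22423}{-34027} = \frac{\left(5 + 3\right)^{2}}{\left(-17\right) \left(-40\right)} - \frac{22423}{-34027} = \frac{8^{2}}{680} - - \frac{22423}{34027} = 64 \cdot \frac{1}{680} + \frac{22423}{34027} = \frac{8}{85} + \frac{22423}{34027} = \frac{2178171}{2892295}$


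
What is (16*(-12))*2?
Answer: -384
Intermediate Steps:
(16*(-12))*2 = -192*2 = -384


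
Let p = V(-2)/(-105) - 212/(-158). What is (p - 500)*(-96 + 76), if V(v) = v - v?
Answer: 787880/79 ≈ 9973.2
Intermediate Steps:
V(v) = 0
p = 106/79 (p = 0/(-105) - 212/(-158) = 0*(-1/105) - 212*(-1/158) = 0 + 106/79 = 106/79 ≈ 1.3418)
(p - 500)*(-96 + 76) = (106/79 - 500)*(-96 + 76) = -39394/79*(-20) = 787880/79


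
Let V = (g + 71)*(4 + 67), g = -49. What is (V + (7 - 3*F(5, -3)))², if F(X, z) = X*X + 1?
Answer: 2223081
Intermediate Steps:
F(X, z) = 1 + X² (F(X, z) = X² + 1 = 1 + X²)
V = 1562 (V = (-49 + 71)*(4 + 67) = 22*71 = 1562)
(V + (7 - 3*F(5, -3)))² = (1562 + (7 - 3*(1 + 5²)))² = (1562 + (7 - 3*(1 + 25)))² = (1562 + (7 - 3*26))² = (1562 + (7 - 78))² = (1562 - 71)² = 1491² = 2223081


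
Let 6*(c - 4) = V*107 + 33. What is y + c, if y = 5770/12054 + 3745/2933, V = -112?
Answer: -3343645399/1683542 ≈ -1986.1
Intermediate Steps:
y = 4433260/2525313 (y = 5770*(1/12054) + 3745*(1/2933) = 2885/6027 + 535/419 = 4433260/2525313 ≈ 1.7555)
c = -11927/6 (c = 4 + (-112*107 + 33)/6 = 4 + (-11984 + 33)/6 = 4 + (1/6)*(-11951) = 4 - 11951/6 = -11927/6 ≈ -1987.8)
y + c = 4433260/2525313 - 11927/6 = -3343645399/1683542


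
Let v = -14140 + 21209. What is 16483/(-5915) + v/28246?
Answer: -423765683/167075090 ≈ -2.5364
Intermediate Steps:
v = 7069
16483/(-5915) + v/28246 = 16483/(-5915) + 7069/28246 = 16483*(-1/5915) + 7069*(1/28246) = -16483/5915 + 7069/28246 = -423765683/167075090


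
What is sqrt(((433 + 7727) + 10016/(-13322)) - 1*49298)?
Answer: I*sqrt(1825282030386)/6661 ≈ 202.83*I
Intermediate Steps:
sqrt(((433 + 7727) + 10016/(-13322)) - 1*49298) = sqrt((8160 + 10016*(-1/13322)) - 49298) = sqrt((8160 - 5008/6661) - 49298) = sqrt(54348752/6661 - 49298) = sqrt(-274025226/6661) = I*sqrt(1825282030386)/6661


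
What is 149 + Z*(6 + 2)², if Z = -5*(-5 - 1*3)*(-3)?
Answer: -7531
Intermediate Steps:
Z = -120 (Z = -5*(-5 - 3)*(-3) = -5*(-8)*(-3) = 40*(-3) = -120)
149 + Z*(6 + 2)² = 149 - 120*(6 + 2)² = 149 - 120*8² = 149 - 120*64 = 149 - 7680 = -7531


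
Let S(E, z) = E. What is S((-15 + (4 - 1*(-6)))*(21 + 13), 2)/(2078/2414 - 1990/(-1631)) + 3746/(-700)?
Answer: -124805529047/1433788650 ≈ -87.046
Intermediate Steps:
S((-15 + (4 - 1*(-6)))*(21 + 13), 2)/(2078/2414 - 1990/(-1631)) + 3746/(-700) = ((-15 + (4 - 1*(-6)))*(21 + 13))/(2078/2414 - 1990/(-1631)) + 3746/(-700) = ((-15 + (4 + 6))*34)/(2078*(1/2414) - 1990*(-1/1631)) + 3746*(-1/700) = ((-15 + 10)*34)/(1039/1207 + 1990/1631) - 1873/350 = (-5*34)/(4096539/1968617) - 1873/350 = -170*1968617/4096539 - 1873/350 = -334664890/4096539 - 1873/350 = -124805529047/1433788650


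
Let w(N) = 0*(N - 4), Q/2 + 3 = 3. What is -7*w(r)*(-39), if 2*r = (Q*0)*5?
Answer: 0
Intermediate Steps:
Q = 0 (Q = -6 + 2*3 = -6 + 6 = 0)
r = 0 (r = ((0*0)*5)/2 = (0*5)/2 = (1/2)*0 = 0)
w(N) = 0 (w(N) = 0*(-4 + N) = 0)
-7*w(r)*(-39) = -7*0*(-39) = 0*(-39) = 0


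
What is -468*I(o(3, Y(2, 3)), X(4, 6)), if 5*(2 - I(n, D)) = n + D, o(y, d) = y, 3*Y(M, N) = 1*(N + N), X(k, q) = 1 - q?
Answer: -5616/5 ≈ -1123.2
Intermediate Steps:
Y(M, N) = 2*N/3 (Y(M, N) = (1*(N + N))/3 = (1*(2*N))/3 = (2*N)/3 = 2*N/3)
I(n, D) = 2 - D/5 - n/5 (I(n, D) = 2 - (n + D)/5 = 2 - (D + n)/5 = 2 + (-D/5 - n/5) = 2 - D/5 - n/5)
-468*I(o(3, Y(2, 3)), X(4, 6)) = -468*(2 - (1 - 1*6)/5 - ⅕*3) = -468*(2 - (1 - 6)/5 - ⅗) = -468*(2 - ⅕*(-5) - ⅗) = -468*(2 + 1 - ⅗) = -468*12/5 = -5616/5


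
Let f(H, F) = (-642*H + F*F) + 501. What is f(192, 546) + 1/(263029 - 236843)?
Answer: 4591793659/26186 ≈ 1.7535e+5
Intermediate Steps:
f(H, F) = 501 + F² - 642*H (f(H, F) = (-642*H + F²) + 501 = (F² - 642*H) + 501 = 501 + F² - 642*H)
f(192, 546) + 1/(263029 - 236843) = (501 + 546² - 642*192) + 1/(263029 - 236843) = (501 + 298116 - 123264) + 1/26186 = 175353 + 1/26186 = 4591793659/26186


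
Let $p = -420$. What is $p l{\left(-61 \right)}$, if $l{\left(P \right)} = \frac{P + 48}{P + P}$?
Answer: $- \frac{2730}{61} \approx -44.754$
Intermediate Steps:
$l{\left(P \right)} = \frac{48 + P}{2 P}$
$p l{\left(-61 \right)} = - 420 \frac{48 - 61}{2 \left(-61\right)} = - 420 \cdot \frac{1}{2} \left(- \frac{1}{61}\right) \left(-13\right) = \left(-420\right) \frac{13}{122} = - \frac{2730}{61}$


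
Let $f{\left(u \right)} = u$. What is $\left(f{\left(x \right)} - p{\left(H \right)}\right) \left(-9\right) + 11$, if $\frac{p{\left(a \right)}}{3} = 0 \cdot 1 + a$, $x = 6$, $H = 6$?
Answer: $119$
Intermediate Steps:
$p{\left(a \right)} = 3 a$ ($p{\left(a \right)} = 3 \left(0 \cdot 1 + a\right) = 3 \left(0 + a\right) = 3 a$)
$\left(f{\left(x \right)} - p{\left(H \right)}\right) \left(-9\right) + 11 = \left(6 - 3 \cdot 6\right) \left(-9\right) + 11 = \left(6 - 18\right) \left(-9\right) + 11 = \left(-12\right) \left(-9\right) + 11 = 108 + 11 = 119$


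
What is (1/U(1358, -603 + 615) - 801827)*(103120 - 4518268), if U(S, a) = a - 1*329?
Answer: 1122238609915680/317 ≈ 3.5402e+12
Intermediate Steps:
U(S, a) = -329 + a (U(S, a) = a - 329 = -329 + a)
(1/U(1358, -603 + 615) - 801827)*(103120 - 4518268) = (1/(-329 + (-603 + 615)) - 801827)*(103120 - 4518268) = (1/(-329 + 12) - 801827)*(-4415148) = (1/(-317) - 801827)*(-4415148) = (-1/317 - 801827)*(-4415148) = -254179160/317*(-4415148) = 1122238609915680/317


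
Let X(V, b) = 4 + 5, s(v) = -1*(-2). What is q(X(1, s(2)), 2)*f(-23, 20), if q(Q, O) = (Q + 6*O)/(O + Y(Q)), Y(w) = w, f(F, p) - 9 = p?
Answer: 609/11 ≈ 55.364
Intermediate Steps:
s(v) = 2
X(V, b) = 9
f(F, p) = 9 + p
q(Q, O) = (Q + 6*O)/(O + Q)
q(X(1, s(2)), 2)*f(-23, 20) = ((9 + 6*2)/(2 + 9))*(9 + 20) = ((9 + 12)/11)*29 = ((1/11)*21)*29 = (21/11)*29 = 609/11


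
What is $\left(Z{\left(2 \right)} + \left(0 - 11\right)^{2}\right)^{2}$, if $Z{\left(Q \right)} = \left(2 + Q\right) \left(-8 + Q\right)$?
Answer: $9409$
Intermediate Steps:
$Z{\left(Q \right)} = \left(-8 + Q\right) \left(2 + Q\right)$
$\left(Z{\left(2 \right)} + \left(0 - 11\right)^{2}\right)^{2} = \left(\left(-16 + 2^{2} - 12\right) + \left(0 - 11\right)^{2}\right)^{2} = \left(\left(-16 + 4 - 12\right) + \left(-11\right)^{2}\right)^{2} = \left(-24 + 121\right)^{2} = 97^{2} = 9409$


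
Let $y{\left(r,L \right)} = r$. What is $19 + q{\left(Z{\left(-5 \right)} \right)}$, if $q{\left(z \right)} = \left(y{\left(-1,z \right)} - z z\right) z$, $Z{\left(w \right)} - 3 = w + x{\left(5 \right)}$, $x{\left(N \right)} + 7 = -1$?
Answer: $1029$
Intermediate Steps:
$x{\left(N \right)} = -8$ ($x{\left(N \right)} = -7 - 1 = -8$)
$Z{\left(w \right)} = -5 + w$ ($Z{\left(w \right)} = 3 + \left(w - 8\right) = 3 + \left(-8 + w\right) = -5 + w$)
$q{\left(z \right)} = z \left(-1 - z^{2}\right)$ ($q{\left(z \right)} = \left(-1 - z z\right) z = \left(-1 - z^{2}\right) z = z \left(-1 - z^{2}\right)$)
$19 + q{\left(Z{\left(-5 \right)} \right)} = 19 - \left(-10 + \left(-5 - 5\right)^{3}\right) = 19 - -1010 = 19 + \left(10 - -1000\right) = 19 + \left(10 + 1000\right) = 19 + 1010 = 1029$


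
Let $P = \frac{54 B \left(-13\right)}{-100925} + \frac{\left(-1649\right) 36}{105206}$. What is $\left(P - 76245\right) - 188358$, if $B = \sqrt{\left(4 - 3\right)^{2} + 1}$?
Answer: $- \frac{13918941291}{52603} + \frac{702 \sqrt{2}}{100925} \approx -2.646 \cdot 10^{5}$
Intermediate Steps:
$B = \sqrt{2}$ ($B = \sqrt{1^{2} + 1} = \sqrt{1 + 1} = \sqrt{2} \approx 1.4142$)
$P = - \frac{29682}{52603} + \frac{702 \sqrt{2}}{100925}$ ($P = \frac{54 \sqrt{2} \left(-13\right)}{-100925} + \frac{\left(-1649\right) 36}{105206} = - 702 \sqrt{2} \left(- \frac{1}{100925}\right) - \frac{29682}{52603} = \frac{702 \sqrt{2}}{100925} - \frac{29682}{52603} = - \frac{29682}{52603} + \frac{702 \sqrt{2}}{100925} \approx -0.55443$)
$\left(P - 76245\right) - 188358 = \left(\left(- \frac{29682}{52603} + \frac{702 \sqrt{2}}{100925}\right) - 76245\right) - 188358 = \left(- \frac{4010745417}{52603} + \frac{702 \sqrt{2}}{100925}\right) - 188358 = - \frac{13918941291}{52603} + \frac{702 \sqrt{2}}{100925}$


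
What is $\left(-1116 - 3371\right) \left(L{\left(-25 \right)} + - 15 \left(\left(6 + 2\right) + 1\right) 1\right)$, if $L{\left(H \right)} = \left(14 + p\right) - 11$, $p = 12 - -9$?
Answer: $498057$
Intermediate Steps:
$p = 21$ ($p = 12 + 9 = 21$)
$L{\left(H \right)} = 24$ ($L{\left(H \right)} = \left(14 + 21\right) - 11 = 35 - 11 = 24$)
$\left(-1116 - 3371\right) \left(L{\left(-25 \right)} + - 15 \left(\left(6 + 2\right) + 1\right) 1\right) = \left(-1116 - 3371\right) \left(24 + - 15 \left(\left(6 + 2\right) + 1\right) 1\right) = - 4487 \left(24 + - 15 \left(8 + 1\right) 1\right) = - 4487 \left(24 + \left(-15\right) 9 \cdot 1\right) = - 4487 \left(24 - 135\right) = \left(-4487\right) \left(-111\right) = 498057$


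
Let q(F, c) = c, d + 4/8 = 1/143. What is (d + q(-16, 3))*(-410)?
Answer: -146985/143 ≈ -1027.9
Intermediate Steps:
d = -141/286 (d = -1/2 + 1/143 = -141/286 ≈ -0.49301)
(d + q(-16, 3))*(-410) = (-141/286 + 3)*(-410) = (717/286)*(-410) = -146985/143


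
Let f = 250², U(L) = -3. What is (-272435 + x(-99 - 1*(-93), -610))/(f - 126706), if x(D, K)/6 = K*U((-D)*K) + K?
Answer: 265115/64206 ≈ 4.1291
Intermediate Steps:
x(D, K) = -12*K (x(D, K) = 6*(K*(-3) + K) = 6*(-3*K + K) = 6*(-2*K) = -12*K)
f = 62500
(-272435 + x(-99 - 1*(-93), -610))/(f - 126706) = (-272435 - 12*(-610))/(62500 - 126706) = (-272435 + 7320)/(-64206) = -265115*(-1/64206) = 265115/64206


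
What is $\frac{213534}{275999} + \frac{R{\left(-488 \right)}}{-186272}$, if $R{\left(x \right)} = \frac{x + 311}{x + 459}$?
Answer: $\frac{1153437900369}{1490915686112} \approx 0.77364$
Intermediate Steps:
$R{\left(x \right)} = \frac{311 + x}{459 + x}$
$\frac{213534}{275999} + \frac{R{\left(-488 \right)}}{-186272} = \frac{213534}{275999} + \frac{\frac{1}{459 - 488} \left(311 - 488\right)}{-186272} = 213534 \cdot \frac{1}{275999} + \frac{1}{-29} \left(-177\right) \left(- \frac{1}{186272}\right) = \frac{213534}{275999} + \left(- \frac{1}{29}\right) \left(-177\right) \left(- \frac{1}{186272}\right) = \frac{213534}{275999} + \frac{177}{29} \left(- \frac{1}{186272}\right) = \frac{213534}{275999} - \frac{177}{5401888} = \frac{1153437900369}{1490915686112}$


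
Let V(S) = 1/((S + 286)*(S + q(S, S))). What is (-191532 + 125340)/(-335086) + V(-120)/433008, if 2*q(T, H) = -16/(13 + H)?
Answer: 30526278831182915/154534213718166528 ≈ 0.19754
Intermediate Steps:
q(T, H) = -8/(13 + H) (q(T, H) = (-16/(13 + H))/2 = -8/(13 + H))
V(S) = 1/((286 + S)*(S - 8/(13 + S))) (V(S) = 1/((S + 286)*(S - 8/(13 + S))) = 1/((286 + S)*(S - 8/(13 + S))))
(-191532 + 125340)/(-335086) + V(-120)/433008 = (-191532 + 125340)/(-335086) + ((13 - 120)/(-2288 - 8*(-120) - 120*(13 - 120)*(286 - 120)))/433008 = -66192*(-1/335086) + (-107/(-2288 + 960 - 120*(-107)*166))*(1/433008) = 33096/167543 + (-107/(-2288 + 960 + 2131440))*(1/433008) = 33096/167543 + (-107/2130112)*(1/433008) = 33096/167543 + ((1/2130112)*(-107))*(1/433008) = 33096/167543 - 107/2130112*1/433008 = 33096/167543 - 107/922355536896 = 30526278831182915/154534213718166528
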